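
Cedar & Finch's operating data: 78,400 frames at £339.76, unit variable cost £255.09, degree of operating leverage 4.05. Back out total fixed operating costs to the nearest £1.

£4,999,084

Total contribution margin = 78,400 × £84.67 = £6,638,128.00.
DOL = contribution / EBIT, so EBIT = £6,638,128.00 / 4.05 = £1,639,043.95.
And FC = contribution − EBIT = £6,638,128.00 − £1,639,043.95 = £4,999,084.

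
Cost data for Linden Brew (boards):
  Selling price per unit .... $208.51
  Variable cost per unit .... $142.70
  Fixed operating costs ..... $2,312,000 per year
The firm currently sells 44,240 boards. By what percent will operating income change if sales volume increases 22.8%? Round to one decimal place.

At 44,240 units, contribution = 44,240 × $65.81 = $2,911,434.40.
EBIT = $2,911,434.40 − $2,312,000 = $599,434.40.
DOL = contribution ÷ EBIT = $2,911,434.40 ÷ $599,434.40 = 4.8570.
Operating income changes by 4.8570 × +22.8% = +110.7%.

+110.7%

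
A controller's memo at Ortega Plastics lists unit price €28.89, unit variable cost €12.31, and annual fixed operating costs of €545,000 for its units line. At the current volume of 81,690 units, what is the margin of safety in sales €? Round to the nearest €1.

€1,410,383

Unit CM = price − variable cost = €28.89 − €12.31 = €16.58. Break-even units = €545,000 ÷ €16.58 = 32,870.93; break-even revenue = 32,870.93 × €28.89 = €949,641.13.
Actual sales revenue = 81,690 × €28.89 = €2,360,024.10.
Margin of safety = €2,360,024.10 − €949,641.13 = €1,410,383.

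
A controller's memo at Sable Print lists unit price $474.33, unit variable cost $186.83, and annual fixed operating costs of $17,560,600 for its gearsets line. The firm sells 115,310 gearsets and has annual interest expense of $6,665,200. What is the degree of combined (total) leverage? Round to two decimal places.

Total contribution margin = 115,310 × $287.50 = $33,151,625.00.
Subtracting fixed costs: EBIT = $33,151,625.00 − $17,560,600 = $15,591,025.00. Interest = $6,665,200.00, so EBIT − I = $8,925,825.00.
Degree of total leverage = total CM / (EBIT − interest) = $33,151,625.00 / $8,925,825.00 = 3.7141.

3.71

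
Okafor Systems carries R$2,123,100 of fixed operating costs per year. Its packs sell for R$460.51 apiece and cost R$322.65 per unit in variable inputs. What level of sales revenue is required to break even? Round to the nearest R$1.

CM per unit = R$460.51 − R$322.65 = R$137.86; CM ratio = R$137.86 / R$460.51 = 0.2994.
Break-even sales = FC ÷ CM ratio = R$2,123,100 × R$460.51 / R$137.86 = R$7,092,041.

R$7,092,041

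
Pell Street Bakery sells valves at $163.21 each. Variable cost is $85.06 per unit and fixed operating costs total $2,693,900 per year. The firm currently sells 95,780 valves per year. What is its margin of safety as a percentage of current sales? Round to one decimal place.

64.0%

Each unit contributes $163.21 − $85.06 = $78.15. Break-even units = $2,693,900 ÷ $78.15 = 34,470.89; break-even revenue = 34,470.89 × $163.21 = $5,625,993.85.
Actual sales revenue = 95,780 × $163.21 = $15,632,253.80.
Margin of safety = ($15,632,253.80 − $5,625,993.85) ÷ $15,632,253.80 = 64.0%.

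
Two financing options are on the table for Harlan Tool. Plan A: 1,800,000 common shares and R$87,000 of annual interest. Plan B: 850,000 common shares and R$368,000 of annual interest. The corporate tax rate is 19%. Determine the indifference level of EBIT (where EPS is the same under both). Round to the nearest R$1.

At indifference, (EBIT − 87,000)(1 − t)/1,800,000 = (EBIT − 368,000)(1 − t)/850,000.
The (1 − t) factor cancels: (EBIT − 87,000) × 850,000 = (EBIT − 368,000) × 1,800,000.
EBIT × (1,800,000 − 850,000) = 368,000 × 1,800,000 − 87,000 × 850,000 = 588,450,000,000, so EBIT = 588,450,000,000 ÷ 950,000 = 619,421.05.

R$619,421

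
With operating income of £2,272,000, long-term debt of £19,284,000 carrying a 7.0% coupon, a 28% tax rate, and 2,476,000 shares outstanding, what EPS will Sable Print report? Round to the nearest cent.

£0.27

Interest = £1,349,880.00, so EBT = £2,272,000 − £1,349,880.00 = £922,120.00.
After tax at 28%: net income = £922,120.00 × 0.72 = £663,926.40.
Per share: £663,926.40 / 2,476,000 shares = £0.27.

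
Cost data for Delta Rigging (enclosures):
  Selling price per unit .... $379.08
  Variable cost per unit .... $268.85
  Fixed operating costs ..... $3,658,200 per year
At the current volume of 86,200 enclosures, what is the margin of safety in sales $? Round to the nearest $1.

$20,096,178

Contribution margin per unit = $379.08 − $268.85 = $110.23. Break-even units = $3,658,200 ÷ $110.23 = 33,186.97; break-even revenue = 33,186.97 × $379.08 = $12,580,517.61.
Actual sales revenue = 86,200 × $379.08 = $32,676,696.00.
Margin of safety = $32,676,696.00 − $12,580,517.61 = $20,096,178.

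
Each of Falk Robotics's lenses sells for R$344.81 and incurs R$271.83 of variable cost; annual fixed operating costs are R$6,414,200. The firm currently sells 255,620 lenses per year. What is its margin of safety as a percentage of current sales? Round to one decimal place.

Contribution margin per unit = R$344.81 − R$271.83 = R$72.98. Break-even units = R$6,414,200 ÷ R$72.98 = 87,889.83; break-even revenue = 87,889.83 × R$344.81 = R$30,305,293.26.
Current sales = 255,620 × R$344.81 = R$88,140,332.20.
Margin of safety = (R$88,140,332.20 − R$30,305,293.26) ÷ R$88,140,332.20 = 65.6%.

65.6%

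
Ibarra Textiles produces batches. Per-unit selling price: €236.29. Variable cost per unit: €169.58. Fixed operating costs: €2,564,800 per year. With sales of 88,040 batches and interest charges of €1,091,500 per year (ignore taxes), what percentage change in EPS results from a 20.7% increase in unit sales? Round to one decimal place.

+54.8%

Total contribution margin = 88,040 × €66.71 = €5,873,148.40.
Subtracting fixed costs: EBIT = €5,873,148.40 − €2,564,800 = €3,308,348.40.
After interest of €1,091,500.00, pre-tax earnings = €2,216,848.40.
Degree of combined leverage = contribution ÷ (EBIT − I) = €5,873,148.40 ÷ €2,216,848.40 = 2.6493.
%ΔEPS = DCL × %ΔSales = 2.6493 × +20.7% = +54.8%.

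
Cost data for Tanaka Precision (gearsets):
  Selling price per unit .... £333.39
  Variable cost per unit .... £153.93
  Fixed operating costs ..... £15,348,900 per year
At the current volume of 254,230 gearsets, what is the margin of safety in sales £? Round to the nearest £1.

£56,243,476

Unit CM = price − variable cost = £333.39 − £153.93 = £179.46. Break-even units = £15,348,900 ÷ £179.46 = 85,528.25; break-even revenue = 85,528.25 × £333.39 = £28,514,263.74.
Actual sales revenue = 254,230 × £333.39 = £84,757,739.70.
Margin of safety = £84,757,739.70 − £28,514,263.74 = £56,243,476.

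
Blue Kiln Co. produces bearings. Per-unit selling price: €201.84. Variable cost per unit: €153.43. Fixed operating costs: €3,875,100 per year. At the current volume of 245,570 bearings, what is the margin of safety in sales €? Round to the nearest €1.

€33,409,059

Contribution margin per unit = €201.84 − €153.43 = €48.41. Break-even units = €3,875,100 ÷ €48.41 = 80,047.51; break-even revenue = 80,047.51 × €201.84 = €16,156,789.59.
Actual sales revenue = 245,570 × €201.84 = €49,565,848.80.
Margin of safety = €49,565,848.80 − €16,156,789.59 = €33,409,059.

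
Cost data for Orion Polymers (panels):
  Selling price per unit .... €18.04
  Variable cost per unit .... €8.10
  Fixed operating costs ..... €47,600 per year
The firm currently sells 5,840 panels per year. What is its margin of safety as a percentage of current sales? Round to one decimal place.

Contribution margin per unit = €18.04 − €8.10 = €9.94. Break-even units = €47,600 ÷ €9.94 = 4,788.73; break-even revenue = 4,788.73 × €18.04 = €86,388.73.
Current sales = 5,840 × €18.04 = €105,353.60.
Margin of safety = (€105,353.60 − €86,388.73) ÷ €105,353.60 = 18.0%.

18.0%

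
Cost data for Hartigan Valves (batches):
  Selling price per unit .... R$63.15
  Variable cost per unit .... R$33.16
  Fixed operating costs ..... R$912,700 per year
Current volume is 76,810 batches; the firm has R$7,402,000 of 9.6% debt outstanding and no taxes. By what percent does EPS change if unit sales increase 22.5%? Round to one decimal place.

+76.2%

At 76,810 units, contribution = 76,810 × R$29.99 = R$2,303,531.90.
Subtracting fixed costs: EBIT = R$2,303,531.90 − R$912,700 = R$1,390,831.90.
Interest = R$710,592.00, so EBIT − I = R$680,239.90.
DCL = total CM / (EBIT − I) = R$2,303,531.90 / R$680,239.90 = 3.3864.
EPS therefore changes by 3.3864 × (+22.5%) = +76.2%.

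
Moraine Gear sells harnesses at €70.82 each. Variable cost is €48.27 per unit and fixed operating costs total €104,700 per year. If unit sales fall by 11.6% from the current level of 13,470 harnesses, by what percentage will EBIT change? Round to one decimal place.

Total contribution margin = 13,470 × €22.55 = €303,748.50.
EBIT = €303,748.50 − €104,700 = €199,048.50.
Degree of operating leverage = €303,748.50 / €199,048.50 = 1.5260.
%ΔEBIT = DOL × %ΔSales = 1.5260 × -11.6% = -17.7%.

-17.7%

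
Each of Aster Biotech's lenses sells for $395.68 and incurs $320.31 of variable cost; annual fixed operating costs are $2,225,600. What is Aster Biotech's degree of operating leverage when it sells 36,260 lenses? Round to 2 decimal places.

At 36,260 units, contribution = 36,260 × $75.37 = $2,732,916.20.
Subtracting fixed costs: EBIT = $2,732,916.20 − $2,225,600 = $507,316.20.
So DOL = total CM / EBIT = $2,732,916.20 / $507,316.20 = 5.3870.

5.39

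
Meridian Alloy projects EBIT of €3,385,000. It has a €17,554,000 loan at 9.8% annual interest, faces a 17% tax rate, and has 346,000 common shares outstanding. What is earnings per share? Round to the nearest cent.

Interest = €1,720,292.00, so EBT = €3,385,000 − €1,720,292.00 = €1,664,708.00.
Net income = €1,664,708.00 × (1 − 0.17) = €1,381,707.64.
Per share: €1,381,707.64 / 346,000 shares = €3.99.

€3.99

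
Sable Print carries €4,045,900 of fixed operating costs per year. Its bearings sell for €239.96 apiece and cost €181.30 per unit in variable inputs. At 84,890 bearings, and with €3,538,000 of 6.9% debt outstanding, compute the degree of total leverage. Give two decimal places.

7.22

Contribution at this volume is 84,890 × €58.66 = €4,979,647.40.
Operating income = contribution − fixed costs = €4,979,647.40 − €4,045,900 = €933,747.40. Interest = €244,122.00, so EBIT − I = €689,625.40.
DCL = contribution ÷ (EBIT − I) = €4,979,647.40 ÷ €689,625.40 = 7.2208.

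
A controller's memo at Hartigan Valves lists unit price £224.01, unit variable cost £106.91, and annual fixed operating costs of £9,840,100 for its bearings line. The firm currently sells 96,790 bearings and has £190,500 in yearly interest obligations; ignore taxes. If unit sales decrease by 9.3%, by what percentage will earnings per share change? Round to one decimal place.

Contribution at this volume is 96,790 × £117.10 = £11,334,109.00.
EBIT = £11,334,109.00 − £9,840,100 = £1,494,009.00.
After interest of £190,500.00, pre-tax earnings = £1,303,509.00.
DCL = total CM / (EBIT − I) = £11,334,109.00 / £1,303,509.00 = 8.6951.
EPS therefore changes by 8.6951 × (-9.3%) = -80.9%.

-80.9%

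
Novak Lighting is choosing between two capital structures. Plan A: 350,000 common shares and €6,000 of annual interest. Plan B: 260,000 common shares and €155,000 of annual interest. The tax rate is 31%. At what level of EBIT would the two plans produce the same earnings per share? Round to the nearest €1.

At indifference, (EBIT − 6,000)(1 − t)/350,000 = (EBIT − 155,000)(1 − t)/260,000.
Cancelling (1 − t) and cross-multiplying: 260,000·(EBIT − 6,000) = 350,000·(EBIT − 155,000).
EBIT × (350,000 − 260,000) = 155,000 × 350,000 − 6,000 × 260,000 = 52,690,000,000, so EBIT = 52,690,000,000 ÷ 90,000 = 585,444.44.

€585,444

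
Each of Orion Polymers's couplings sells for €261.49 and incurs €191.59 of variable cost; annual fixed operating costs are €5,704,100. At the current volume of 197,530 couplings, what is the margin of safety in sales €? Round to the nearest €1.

€30,313,563

Unit CM = price − variable cost = €261.49 − €191.59 = €69.90. Break-even units = €5,704,100 ÷ €69.90 = 81,603.72; break-even revenue = 81,603.72 × €261.49 = €21,338,556.64.
Actual sales revenue = 197,530 × €261.49 = €51,652,119.70.
Margin of safety = €51,652,119.70 − €21,338,556.64 = €30,313,563.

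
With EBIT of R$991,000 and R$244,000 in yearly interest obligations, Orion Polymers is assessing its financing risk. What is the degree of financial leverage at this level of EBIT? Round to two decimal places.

Interest = R$244,000.00.
DFL = EBIT ÷ (EBIT − I) = R$991,000 ÷ (R$991,000 − R$244,000.00) = R$991,000 ÷ R$747,000.00 = 1.3266.

1.33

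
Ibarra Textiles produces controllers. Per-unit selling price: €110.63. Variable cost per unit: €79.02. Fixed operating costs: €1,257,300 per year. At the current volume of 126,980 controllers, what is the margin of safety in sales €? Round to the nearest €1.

Each unit contributes €110.63 − €79.02 = €31.61. Break-even units = €1,257,300 ÷ €31.61 = 39,775.39; break-even revenue = 39,775.39 × €110.63 = €4,400,351.12.
Actual sales revenue = 126,980 × €110.63 = €14,047,797.40.
Margin of safety = €14,047,797.40 − €4,400,351.12 = €9,647,446.

€9,647,446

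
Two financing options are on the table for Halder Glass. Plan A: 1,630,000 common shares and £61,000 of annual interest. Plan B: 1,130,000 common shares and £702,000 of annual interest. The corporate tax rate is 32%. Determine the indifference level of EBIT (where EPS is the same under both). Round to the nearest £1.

£2,150,660

At indifference, (EBIT − 61,000)(1 − t)/1,630,000 = (EBIT − 702,000)(1 − t)/1,130,000.
The (1 − t) factor cancels: (EBIT − 61,000) × 1,130,000 = (EBIT − 702,000) × 1,630,000.
EBIT × (1,630,000 − 1,130,000) = 702,000 × 1,630,000 − 61,000 × 1,130,000 = 1,075,330,000,000, so EBIT = 1,075,330,000,000 ÷ 500,000 = 2,150,660.00.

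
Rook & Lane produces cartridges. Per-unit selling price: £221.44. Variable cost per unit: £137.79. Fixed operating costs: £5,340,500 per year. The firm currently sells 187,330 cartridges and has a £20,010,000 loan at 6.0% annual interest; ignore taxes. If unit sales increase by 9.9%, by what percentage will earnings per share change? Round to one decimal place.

+17.0%

Contribution at this volume is 187,330 × £83.65 = £15,670,154.50.
Subtracting fixed costs: EBIT = £15,670,154.50 − £5,340,500 = £10,329,654.50.
Interest = £1,200,600.00, so EBIT − I = £9,129,054.50.
DCL = total CM / (EBIT − I) = £15,670,154.50 / £9,129,054.50 = 1.7165.
%ΔEPS = DCL × %ΔSales = 1.7165 × +9.9% = +17.0%.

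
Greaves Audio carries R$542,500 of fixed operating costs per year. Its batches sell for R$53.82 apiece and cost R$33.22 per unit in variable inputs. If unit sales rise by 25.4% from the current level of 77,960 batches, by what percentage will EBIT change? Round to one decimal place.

+38.4%

Total contribution margin = 77,960 × R$20.60 = R$1,605,976.00.
Operating income = contribution − fixed costs = R$1,605,976.00 − R$542,500 = R$1,063,476.00.
So DOL = total CM / EBIT = R$1,605,976.00 / R$1,063,476.00 = 1.5101.
So EBIT moves 1.5101 × (+25.4%) = +38.4%.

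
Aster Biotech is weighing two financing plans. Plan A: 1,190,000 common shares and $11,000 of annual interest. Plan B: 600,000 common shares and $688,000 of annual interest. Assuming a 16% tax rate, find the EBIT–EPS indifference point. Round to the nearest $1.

$1,376,475

Set EPS_A = EPS_B: (EBIT − $11,000)(1 − 0.16) ÷ 1,190,000 = (EBIT − $688,000)(1 − 0.16) ÷ 600,000.
The (1 − t) factor cancels: (EBIT − 11,000) × 600,000 = (EBIT − 688,000) × 1,190,000.
Solving, EBIT = (688,000·1,190,000 − 11,000·600,000) / (1,190,000 − 600,000) = 812,120,000,000 / 590,000 = 1,376,474.58.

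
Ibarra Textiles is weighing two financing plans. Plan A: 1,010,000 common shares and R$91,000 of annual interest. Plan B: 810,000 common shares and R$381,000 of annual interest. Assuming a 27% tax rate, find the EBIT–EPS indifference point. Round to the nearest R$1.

R$1,555,500

Set EPS_A = EPS_B: (EBIT − R$91,000)(1 − 0.27) ÷ 1,010,000 = (EBIT − R$381,000)(1 − 0.27) ÷ 810,000.
The (1 − t) factor cancels: (EBIT − 91,000) × 810,000 = (EBIT − 381,000) × 1,010,000.
EBIT × (1,010,000 − 810,000) = 381,000 × 1,010,000 − 91,000 × 810,000 = 311,100,000,000, so EBIT = 311,100,000,000 ÷ 200,000 = 1,555,500.00.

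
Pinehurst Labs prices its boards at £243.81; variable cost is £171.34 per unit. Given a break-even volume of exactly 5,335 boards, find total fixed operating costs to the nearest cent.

Unit CM = price − variable cost = £243.81 − £171.34 = £72.47.
Since BE = FC / CM, FC = 5,335 × £72.47 = £386,627.45.

£386,627.45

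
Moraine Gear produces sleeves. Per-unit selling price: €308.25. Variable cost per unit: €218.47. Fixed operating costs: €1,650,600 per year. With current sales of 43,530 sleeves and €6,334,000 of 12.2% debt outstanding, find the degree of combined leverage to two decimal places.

2.63

At 43,530 units, contribution = 43,530 × €89.78 = €3,908,123.40.
Operating income = contribution − fixed costs = €3,908,123.40 − €1,650,600 = €2,257,523.40. Interest = €772,748.00, so EBIT − I = €1,484,775.40.
Degree of total leverage = total CM / (EBIT − interest) = €3,908,123.40 / €1,484,775.40 = 2.6321.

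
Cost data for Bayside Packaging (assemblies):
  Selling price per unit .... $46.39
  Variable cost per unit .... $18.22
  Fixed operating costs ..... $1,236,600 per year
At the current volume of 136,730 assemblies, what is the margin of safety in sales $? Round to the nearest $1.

Unit CM = price − variable cost = $46.39 − $18.22 = $28.17. Break-even units = $1,236,600 ÷ $28.17 = 43,897.76; break-even revenue = 43,897.76 × $46.39 = $2,036,417.25.
Current sales = 136,730 × $46.39 = $6,342,904.70.
Margin of safety = $6,342,904.70 − $2,036,417.25 = $4,306,487.

$4,306,487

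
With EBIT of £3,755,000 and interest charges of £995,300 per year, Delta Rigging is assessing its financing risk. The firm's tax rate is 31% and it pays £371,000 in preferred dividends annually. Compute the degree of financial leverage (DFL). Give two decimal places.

1.69

Interest = £995,300.00.
Preferred dividends grossed up pre-tax: £371,000 / (1 − 0.31) = £537,681.16.
DFL = EBIT ÷ [EBIT − I − D_p/(1−t)] = £3,755,000 ÷ [£3,755,000 − £995,300.00 − £537,681.16] = £3,755,000 ÷ £2,222,018.84 = 1.6899.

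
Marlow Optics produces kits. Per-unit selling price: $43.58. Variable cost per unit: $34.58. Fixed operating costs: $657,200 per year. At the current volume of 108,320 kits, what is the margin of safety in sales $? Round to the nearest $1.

Unit CM = price − variable cost = $43.58 − $34.58 = $9.00. Break-even units = $657,200 ÷ $9.00 = 73,022.22; break-even revenue = 73,022.22 × $43.58 = $3,182,308.44.
Actual sales revenue = 108,320 × $43.58 = $4,720,585.60.
Margin of safety = $4,720,585.60 − $3,182,308.44 = $1,538,277.

$1,538,277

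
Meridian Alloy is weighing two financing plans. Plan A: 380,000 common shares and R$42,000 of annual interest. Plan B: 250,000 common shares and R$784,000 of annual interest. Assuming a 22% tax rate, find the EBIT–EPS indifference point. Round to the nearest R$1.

R$2,210,923

Set EPS_A = EPS_B: (EBIT − R$42,000)(1 − 0.22) ÷ 380,000 = (EBIT − R$784,000)(1 − 0.22) ÷ 250,000.
Cancelling (1 − t) and cross-multiplying: 250,000·(EBIT − 42,000) = 380,000·(EBIT − 784,000).
Solving, EBIT = (784,000·380,000 − 42,000·250,000) / (380,000 − 250,000) = 287,420,000,000 / 130,000 = 2,210,923.08.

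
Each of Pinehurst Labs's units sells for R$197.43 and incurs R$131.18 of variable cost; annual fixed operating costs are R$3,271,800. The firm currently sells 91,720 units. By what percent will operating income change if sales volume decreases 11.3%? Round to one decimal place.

At 91,720 units, contribution = 91,720 × R$66.25 = R$6,076,450.00.
EBIT = R$6,076,450.00 − R$3,271,800 = R$2,804,650.00.
Degree of operating leverage = R$6,076,450.00 / R$2,804,650.00 = 2.1666.
Operating income changes by 2.1666 × -11.3% = -24.5%.

-24.5%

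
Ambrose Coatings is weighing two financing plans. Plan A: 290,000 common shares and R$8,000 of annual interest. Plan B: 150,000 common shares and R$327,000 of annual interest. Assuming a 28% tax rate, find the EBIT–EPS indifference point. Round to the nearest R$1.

R$668,786

At indifference, (EBIT − 8,000)(1 − t)/290,000 = (EBIT − 327,000)(1 − t)/150,000.
Cancelling (1 − t) and cross-multiplying: 150,000·(EBIT − 8,000) = 290,000·(EBIT − 327,000).
Solving, EBIT = (327,000·290,000 − 8,000·150,000) / (290,000 − 150,000) = 93,630,000,000 / 140,000 = 668,785.71.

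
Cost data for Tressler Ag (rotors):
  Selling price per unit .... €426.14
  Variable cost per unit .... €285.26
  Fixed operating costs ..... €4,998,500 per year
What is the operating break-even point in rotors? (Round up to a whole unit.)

35,481 rotors

Contribution margin per unit = €426.14 − €285.26 = €140.88.
Units to break even: €4,998,500 ÷ €140.88 = 35,480.55, rounded up to 35,481.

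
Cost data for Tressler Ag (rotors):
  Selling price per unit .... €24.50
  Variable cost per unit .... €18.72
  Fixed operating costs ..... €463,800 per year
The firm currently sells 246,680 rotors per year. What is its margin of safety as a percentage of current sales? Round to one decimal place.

Contribution margin per unit = €24.50 − €18.72 = €5.78. Break-even units = €463,800 ÷ €5.78 = 80,242.21; break-even revenue = 80,242.21 × €24.50 = €1,965,934.26.
Current sales = 246,680 × €24.50 = €6,043,660.00.
Margin of safety = (€6,043,660.00 − €1,965,934.26) ÷ €6,043,660.00 = 67.5%.

67.5%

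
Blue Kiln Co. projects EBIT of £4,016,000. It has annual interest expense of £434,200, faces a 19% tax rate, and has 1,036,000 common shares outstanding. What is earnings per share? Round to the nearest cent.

£2.80

Pre-tax income = £4,016,000 − £434,200.00 = £3,581,800.00.
Net income = £3,581,800.00 × (1 − 0.19) = £2,901,258.00.
EPS = £2,901,258.00 ÷ 1,036,000 = £2.80.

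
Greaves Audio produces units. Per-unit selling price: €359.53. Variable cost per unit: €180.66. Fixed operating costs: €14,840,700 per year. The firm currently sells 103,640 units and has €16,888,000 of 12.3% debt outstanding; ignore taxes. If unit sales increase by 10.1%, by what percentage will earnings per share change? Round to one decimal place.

+115.6%

At 103,640 units, contribution = 103,640 × €178.87 = €18,538,086.80.
Operating income = contribution − fixed costs = €18,538,086.80 − €14,840,700 = €3,697,386.80.
Interest = €2,077,224.00, so EBIT − I = €1,620,162.80.
DCL = total CM / (EBIT − I) = €18,538,086.80 / €1,620,162.80 = 11.4421.
%ΔEPS = DCL × %ΔSales = 11.4421 × +10.1% = +115.6%.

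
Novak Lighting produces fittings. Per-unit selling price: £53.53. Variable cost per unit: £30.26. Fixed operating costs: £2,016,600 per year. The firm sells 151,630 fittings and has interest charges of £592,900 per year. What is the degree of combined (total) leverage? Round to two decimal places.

At 151,630 units, contribution = 151,630 × £23.27 = £3,528,430.10.
Subtracting fixed costs: EBIT = £3,528,430.10 − £2,016,600 = £1,511,830.10. Interest = £592,900.00, so EBIT − I = £918,930.10.
Degree of total leverage = total CM / (EBIT − interest) = £3,528,430.10 / £918,930.10 = 3.8397.

3.84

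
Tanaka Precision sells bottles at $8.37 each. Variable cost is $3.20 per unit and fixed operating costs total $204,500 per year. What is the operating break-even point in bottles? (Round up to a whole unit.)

39,556 bottles

Unit CM = price − variable cost = $8.37 − $3.20 = $5.17.
Units to break even: $204,500 ÷ $5.17 = 39,555.13, rounded up to 39,556.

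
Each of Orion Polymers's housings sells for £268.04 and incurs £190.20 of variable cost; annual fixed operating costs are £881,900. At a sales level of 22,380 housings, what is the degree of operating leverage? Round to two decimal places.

Contribution at this volume is 22,380 × £77.84 = £1,742,059.20.
Operating income = contribution − fixed costs = £1,742,059.20 − £881,900 = £860,159.20.
DOL = contribution ÷ EBIT = £1,742,059.20 ÷ £860,159.20 = 2.0253.

2.03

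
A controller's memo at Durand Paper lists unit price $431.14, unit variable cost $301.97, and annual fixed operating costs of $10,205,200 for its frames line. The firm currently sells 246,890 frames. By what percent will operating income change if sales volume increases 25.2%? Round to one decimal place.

+37.1%

Contribution at this volume is 246,890 × $129.17 = $31,890,781.30.
Subtracting fixed costs: EBIT = $31,890,781.30 − $10,205,200 = $21,685,581.30.
So DOL = total CM / EBIT = $31,890,781.30 / $21,685,581.30 = 1.4706.
So EBIT moves 1.4706 × (+25.2%) = +37.1%.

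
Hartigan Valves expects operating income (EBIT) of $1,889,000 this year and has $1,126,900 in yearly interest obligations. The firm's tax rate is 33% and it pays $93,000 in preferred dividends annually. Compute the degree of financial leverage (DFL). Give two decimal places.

Interest = $1,126,900.00.
Pre-tax preferred-dividend burden = $93,000 ÷ (1 − 0.33) = $138,805.97.
DFL = EBIT ÷ [EBIT − I − D_p/(1−t)] = $1,889,000 ÷ [$1,889,000 − $1,126,900.00 − $138,805.97] = $1,889,000 ÷ $623,294.03 = 3.0307.

3.03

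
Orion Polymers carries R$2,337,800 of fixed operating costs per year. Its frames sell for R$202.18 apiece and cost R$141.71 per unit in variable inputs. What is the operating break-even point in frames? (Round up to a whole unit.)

Contribution margin per unit = R$202.18 − R$141.71 = R$60.47.
Break-even volume = fixed costs ÷ CM per unit = R$2,337,800 ÷ R$60.47 = 38,660.49, so 38,661 frames.

38,661 frames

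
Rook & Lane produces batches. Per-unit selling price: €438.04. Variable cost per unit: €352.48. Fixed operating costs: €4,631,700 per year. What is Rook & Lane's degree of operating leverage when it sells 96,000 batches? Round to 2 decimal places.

2.29

Contribution at this volume is 96,000 × €85.56 = €8,213,760.00.
Operating income = contribution − fixed costs = €8,213,760.00 − €4,631,700 = €3,582,060.00.
So DOL = total CM / EBIT = €8,213,760.00 / €3,582,060.00 = 2.2930.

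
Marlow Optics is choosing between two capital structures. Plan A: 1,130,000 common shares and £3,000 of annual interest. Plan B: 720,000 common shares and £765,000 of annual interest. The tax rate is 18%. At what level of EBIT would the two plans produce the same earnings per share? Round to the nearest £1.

£2,103,146

Set EPS_A = EPS_B: (EBIT − £3,000)(1 − 0.18) ÷ 1,130,000 = (EBIT − £765,000)(1 − 0.18) ÷ 720,000.
The (1 − t) factor cancels: (EBIT − 3,000) × 720,000 = (EBIT − 765,000) × 1,130,000.
EBIT × (1,130,000 − 720,000) = 765,000 × 1,130,000 − 3,000 × 720,000 = 862,290,000,000, so EBIT = 862,290,000,000 ÷ 410,000 = 2,103,146.34.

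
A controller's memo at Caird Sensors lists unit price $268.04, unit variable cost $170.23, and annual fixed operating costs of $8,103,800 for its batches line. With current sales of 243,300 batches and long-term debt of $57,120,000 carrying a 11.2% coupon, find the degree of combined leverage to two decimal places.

2.56

Contribution at this volume is 243,300 × $97.81 = $23,797,173.00.
Operating income = contribution − fixed costs = $23,797,173.00 − $8,103,800 = $15,693,373.00. Interest = $6,397,440.00.
DOL = $23,797,173.00 ÷ $15,693,373.00 = 1.5164; DFL = $15,693,373.00 ÷ $9,295,933.00 = 1.6882.
Combined leverage = 1.5164 × 1.6882 = 2.5600.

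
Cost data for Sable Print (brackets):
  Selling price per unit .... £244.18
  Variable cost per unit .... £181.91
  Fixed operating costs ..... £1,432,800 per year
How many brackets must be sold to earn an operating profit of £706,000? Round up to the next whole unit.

34,348 brackets

Each unit contributes £244.18 − £181.91 = £62.27.
Required volume = (fixed costs + target profit) ÷ CM = (£1,432,800 + £706,000) ÷ £62.27 = 34,347.20, so 34,348 brackets.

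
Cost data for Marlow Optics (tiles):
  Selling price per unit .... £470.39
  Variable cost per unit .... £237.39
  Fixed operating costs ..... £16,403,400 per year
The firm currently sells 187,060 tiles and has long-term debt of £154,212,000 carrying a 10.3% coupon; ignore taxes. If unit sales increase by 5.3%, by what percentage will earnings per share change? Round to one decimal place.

+20.4%

At 187,060 units, contribution = 187,060 × £233.00 = £43,584,980.00.
Subtracting fixed costs: EBIT = £43,584,980.00 − £16,403,400 = £27,181,580.00.
Interest = £15,883,836.00, so EBIT − I = £11,297,744.00.
DCL = total CM / (EBIT − I) = £43,584,980.00 / £11,297,744.00 = 3.8578.
%ΔEPS = DCL × %ΔSales = 3.8578 × +5.3% = +20.4%.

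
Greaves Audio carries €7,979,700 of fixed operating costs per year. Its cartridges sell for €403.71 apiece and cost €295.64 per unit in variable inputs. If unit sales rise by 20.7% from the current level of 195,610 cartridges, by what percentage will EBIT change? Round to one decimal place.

Total contribution margin = 195,610 × €108.07 = €21,139,572.70.
Subtracting fixed costs: EBIT = €21,139,572.70 − €7,979,700 = €13,159,872.70.
So DOL = total CM / EBIT = €21,139,572.70 / €13,159,872.70 = 1.6064.
Operating income changes by 1.6064 × +20.7% = +33.3%.

+33.3%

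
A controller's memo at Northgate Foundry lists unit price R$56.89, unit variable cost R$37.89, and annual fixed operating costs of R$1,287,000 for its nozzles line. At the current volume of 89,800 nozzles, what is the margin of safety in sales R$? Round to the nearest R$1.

R$1,255,173

Each unit contributes R$56.89 − R$37.89 = R$19.00. Break-even units = R$1,287,000 ÷ R$19.00 = 67,736.84; break-even revenue = 67,736.84 × R$56.89 = R$3,853,548.95.
Current sales = 89,800 × R$56.89 = R$5,108,722.00.
Margin of safety = R$5,108,722.00 − R$3,853,548.95 = R$1,255,173.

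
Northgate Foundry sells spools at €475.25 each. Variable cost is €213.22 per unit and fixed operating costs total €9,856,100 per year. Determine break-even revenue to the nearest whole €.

CM per unit = €475.25 − €213.22 = €262.03; CM ratio = €262.03 / €475.25 = 0.5514.
Break-even sales = FC ÷ CM ratio = €9,856,100 × €475.25 / €262.03 = €17,876,241.

€17,876,241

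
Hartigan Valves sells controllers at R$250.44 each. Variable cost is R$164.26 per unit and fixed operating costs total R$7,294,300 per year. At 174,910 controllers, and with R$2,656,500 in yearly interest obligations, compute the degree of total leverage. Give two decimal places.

Contribution at this volume is 174,910 × R$86.18 = R$15,073,743.80.
EBIT = R$15,073,743.80 − R$7,294,300 = R$7,779,443.80. Interest = R$2,656,500.00.
DOL = R$15,073,743.80 ÷ R$7,779,443.80 = 1.9376; DFL = R$7,779,443.80 ÷ R$5,122,943.80 = 1.5185.
Combined leverage = 1.9376 × 1.5185 = 2.9422.

2.94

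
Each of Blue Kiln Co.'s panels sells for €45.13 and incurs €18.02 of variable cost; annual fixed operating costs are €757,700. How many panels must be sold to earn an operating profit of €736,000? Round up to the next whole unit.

55,098 panels

Each unit contributes €45.13 − €18.02 = €27.11.
Need Q such that Q × €27.11 − €757,700 = €736,000, i.e. Q = €1,493,700 / €27.11 = 55,097.75 → 55,098.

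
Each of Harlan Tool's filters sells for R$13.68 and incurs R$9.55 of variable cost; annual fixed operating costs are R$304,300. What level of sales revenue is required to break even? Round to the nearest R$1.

CM per unit = R$13.68 − R$9.55 = R$4.13; CM ratio = R$4.13 / R$13.68 = 0.3019.
Break-even revenue = fixed costs × price ÷ CM = R$304,300 × R$13.68 ÷ R$4.13 = R$1,007,948.

R$1,007,948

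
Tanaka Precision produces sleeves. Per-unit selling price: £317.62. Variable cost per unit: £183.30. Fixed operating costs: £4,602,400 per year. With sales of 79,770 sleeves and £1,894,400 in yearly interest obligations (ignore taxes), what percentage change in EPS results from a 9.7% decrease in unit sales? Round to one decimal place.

Total contribution margin = 79,770 × £134.32 = £10,714,706.40.
EBIT = £10,714,706.40 − £4,602,400 = £6,112,306.40.
After interest of £1,894,400.00, pre-tax earnings = £4,217,906.40.
DCL = total CM / (EBIT − I) = £10,714,706.40 / £4,217,906.40 = 2.5403.
EPS therefore changes by 2.5403 × (-9.7%) = -24.6%.

-24.6%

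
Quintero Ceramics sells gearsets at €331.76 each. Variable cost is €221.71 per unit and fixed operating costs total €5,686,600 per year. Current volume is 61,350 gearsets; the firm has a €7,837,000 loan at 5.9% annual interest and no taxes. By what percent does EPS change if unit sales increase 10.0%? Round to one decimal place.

+112.0%

At 61,350 units, contribution = 61,350 × €110.05 = €6,751,567.50.
EBIT = €6,751,567.50 − €5,686,600 = €1,064,967.50.
After interest of €462,383.00, pre-tax earnings = €602,584.50.
DCL = total CM / (EBIT − I) = €6,751,567.50 / €602,584.50 = 11.2043.
EPS therefore changes by 11.2043 × (+10.0%) = +112.0%.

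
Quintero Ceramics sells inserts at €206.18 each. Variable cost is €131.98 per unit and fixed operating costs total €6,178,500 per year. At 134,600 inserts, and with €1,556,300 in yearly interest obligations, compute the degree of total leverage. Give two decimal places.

4.43

At 134,600 units, contribution = 134,600 × €74.20 = €9,987,320.00.
Operating income = contribution − fixed costs = €9,987,320.00 − €6,178,500 = €3,808,820.00. Interest = €1,556,300.00.
DOL = €9,987,320.00 ÷ €3,808,820.00 = 2.6222; DFL = €3,808,820.00 ÷ €2,252,520.00 = 1.6909.
Combined leverage = 2.6222 × 1.6909 = 4.4339.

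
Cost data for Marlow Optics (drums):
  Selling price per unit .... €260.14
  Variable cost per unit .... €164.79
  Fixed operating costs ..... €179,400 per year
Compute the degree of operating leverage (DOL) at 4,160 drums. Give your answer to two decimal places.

1.83

Contribution at this volume is 4,160 × €95.35 = €396,656.00.
Subtracting fixed costs: EBIT = €396,656.00 − €179,400 = €217,256.00.
So DOL = total CM / EBIT = €396,656.00 / €217,256.00 = 1.8258.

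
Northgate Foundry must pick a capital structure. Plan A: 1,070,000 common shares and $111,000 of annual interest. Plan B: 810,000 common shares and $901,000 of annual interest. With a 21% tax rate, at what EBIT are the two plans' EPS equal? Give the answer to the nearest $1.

$3,362,154

At indifference, (EBIT − 111,000)(1 − t)/1,070,000 = (EBIT − 901,000)(1 − t)/810,000.
Cancelling (1 − t) and cross-multiplying: 810,000·(EBIT − 111,000) = 1,070,000·(EBIT − 901,000).
Solving, EBIT = (901,000·1,070,000 − 111,000·810,000) / (1,070,000 − 810,000) = 874,160,000,000 / 260,000 = 3,362,153.85.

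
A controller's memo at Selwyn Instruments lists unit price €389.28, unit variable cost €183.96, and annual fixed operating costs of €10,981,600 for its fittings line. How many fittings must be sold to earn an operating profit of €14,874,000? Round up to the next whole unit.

Contribution margin per unit = €389.28 − €183.96 = €205.32.
Need Q such that Q × €205.32 − €10,981,600 = €14,874,000, i.e. Q = €25,855,600 / €205.32 = 125,928.31 → 125,929.

125,929 fittings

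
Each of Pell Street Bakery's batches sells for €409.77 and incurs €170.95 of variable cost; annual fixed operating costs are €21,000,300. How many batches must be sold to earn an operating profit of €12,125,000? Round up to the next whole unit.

138,705 batches

Each unit contributes €409.77 − €170.95 = €238.82.
Need Q such that Q × €238.82 − €21,000,300 = €12,125,000, i.e. Q = €33,125,300 / €238.82 = 138,704.04 → 138,705.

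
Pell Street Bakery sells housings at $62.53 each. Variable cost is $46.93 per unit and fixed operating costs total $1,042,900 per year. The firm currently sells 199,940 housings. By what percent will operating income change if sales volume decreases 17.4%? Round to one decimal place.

-26.1%

At 199,940 units, contribution = 199,940 × $15.60 = $3,119,064.00.
Subtracting fixed costs: EBIT = $3,119,064.00 − $1,042,900 = $2,076,164.00.
So DOL = total CM / EBIT = $3,119,064.00 / $2,076,164.00 = 1.5023.
%ΔEBIT = DOL × %ΔSales = 1.5023 × -17.4% = -26.1%.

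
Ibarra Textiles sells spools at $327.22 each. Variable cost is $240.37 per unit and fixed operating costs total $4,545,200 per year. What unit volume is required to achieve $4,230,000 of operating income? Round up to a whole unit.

101,039 spools

Each unit contributes $327.22 − $240.37 = $86.85.
Need Q such that Q × $86.85 − $4,545,200 = $4,230,000, i.e. Q = $8,775,200 / $86.85 = 101,038.57 → 101,039.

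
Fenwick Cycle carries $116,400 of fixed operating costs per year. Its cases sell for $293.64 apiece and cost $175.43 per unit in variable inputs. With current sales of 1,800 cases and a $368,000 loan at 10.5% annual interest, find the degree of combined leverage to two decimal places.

Contribution at this volume is 1,800 × $118.21 = $212,778.00.
Operating income = contribution − fixed costs = $212,778.00 − $116,400 = $96,378.00. Interest = $38,640.00, so EBIT − I = $57,738.00.
DCL = contribution ÷ (EBIT − I) = $212,778.00 ÷ $57,738.00 = 3.6852.

3.69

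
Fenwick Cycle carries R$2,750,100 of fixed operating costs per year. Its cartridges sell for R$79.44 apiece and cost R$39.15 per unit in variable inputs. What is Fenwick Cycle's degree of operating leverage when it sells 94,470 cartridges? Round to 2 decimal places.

3.60

Total contribution margin = 94,470 × R$40.29 = R$3,806,196.30.
Operating income = contribution − fixed costs = R$3,806,196.30 − R$2,750,100 = R$1,056,096.30.
So DOL = total CM / EBIT = R$3,806,196.30 / R$1,056,096.30 = 3.6040.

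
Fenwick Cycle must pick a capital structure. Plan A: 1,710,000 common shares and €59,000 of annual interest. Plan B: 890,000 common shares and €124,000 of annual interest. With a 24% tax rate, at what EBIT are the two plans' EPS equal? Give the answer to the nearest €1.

€194,549

Set EPS_A = EPS_B: (EBIT − €59,000)(1 − 0.24) ÷ 1,710,000 = (EBIT − €124,000)(1 − 0.24) ÷ 890,000.
The (1 − t) factor cancels: (EBIT − 59,000) × 890,000 = (EBIT − 124,000) × 1,710,000.
Solving, EBIT = (124,000·1,710,000 − 59,000·890,000) / (1,710,000 − 890,000) = 159,530,000,000 / 820,000 = 194,548.78.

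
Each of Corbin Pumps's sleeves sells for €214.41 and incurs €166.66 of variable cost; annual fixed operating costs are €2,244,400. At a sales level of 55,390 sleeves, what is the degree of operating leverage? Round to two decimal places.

Total contribution margin = 55,390 × €47.75 = €2,644,872.50.
Operating income = contribution − fixed costs = €2,644,872.50 − €2,244,400 = €400,472.50.
DOL = contribution ÷ EBIT = €2,644,872.50 ÷ €400,472.50 = 6.6044.

6.60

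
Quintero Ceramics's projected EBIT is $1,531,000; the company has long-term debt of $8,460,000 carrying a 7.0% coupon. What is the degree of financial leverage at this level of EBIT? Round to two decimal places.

Annual interest charges come to $592,200.00.
Degree of financial leverage = EBIT / (EBIT − interest) = $1,531,000 / $938,800.00 = 1.6308.

1.63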